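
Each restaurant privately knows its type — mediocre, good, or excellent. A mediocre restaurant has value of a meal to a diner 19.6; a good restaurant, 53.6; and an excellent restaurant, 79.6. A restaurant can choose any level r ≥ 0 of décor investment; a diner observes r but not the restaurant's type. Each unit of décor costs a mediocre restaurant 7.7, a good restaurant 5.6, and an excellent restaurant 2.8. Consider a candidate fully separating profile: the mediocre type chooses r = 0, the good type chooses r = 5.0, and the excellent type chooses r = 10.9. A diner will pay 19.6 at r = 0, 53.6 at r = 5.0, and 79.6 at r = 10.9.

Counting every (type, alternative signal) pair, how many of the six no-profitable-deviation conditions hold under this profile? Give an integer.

Excellent (own payoff 79.6 − 2.8×10.9 = 49.08): to r=0 gives 19.6 → no gain ✓; to r=5.0 gives 53.6 − 2.8×5.0 = 39.6 → no gain ✓.
Good (own payoff 53.6 − 5.6×5.0 = 25.6): to r=0 gives 19.6 → no gain ✓; to r=10.9 gives 79.6 − 5.6×10.9 = 18.56 → no gain ✓.
Mediocre (own payoff 19.6): to r=5.0 gives 53.6 − 7.7×5.0 = 15.1 → no gain ✓; to r=10.9 gives 79.6 − 7.7×10.9 = -4.33 → no gain ✓.
6 of the 6 constraints hold; this profile is a separating equilibrium.

6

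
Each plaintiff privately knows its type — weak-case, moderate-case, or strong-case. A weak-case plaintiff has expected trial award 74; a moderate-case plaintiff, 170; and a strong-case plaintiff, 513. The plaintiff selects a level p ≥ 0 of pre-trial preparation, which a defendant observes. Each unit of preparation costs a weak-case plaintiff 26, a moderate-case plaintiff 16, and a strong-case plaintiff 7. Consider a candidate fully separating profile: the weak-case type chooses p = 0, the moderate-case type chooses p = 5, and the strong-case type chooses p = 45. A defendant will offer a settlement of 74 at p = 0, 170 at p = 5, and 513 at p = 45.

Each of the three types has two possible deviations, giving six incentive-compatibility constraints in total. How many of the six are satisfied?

6

Strong-case (own payoff 513 − 7×45 = 198): to p=0 gives 74 → no gain ✓; to p=5 gives 170 − 7×5 = 135 → no gain ✓.
Moderate-case (own payoff 170 − 16×5 = 90): to p=0 gives 74 → no gain ✓; to p=45 gives 513 − 16×45 = -207 → no gain ✓.
Weak-case (own payoff 74): to p=5 gives 170 − 26×5 = 40 → no gain ✓; to p=45 gives 513 − 26×45 = -657 → no gain ✓.
6 of the 6 constraints hold; this profile is a separating equilibrium.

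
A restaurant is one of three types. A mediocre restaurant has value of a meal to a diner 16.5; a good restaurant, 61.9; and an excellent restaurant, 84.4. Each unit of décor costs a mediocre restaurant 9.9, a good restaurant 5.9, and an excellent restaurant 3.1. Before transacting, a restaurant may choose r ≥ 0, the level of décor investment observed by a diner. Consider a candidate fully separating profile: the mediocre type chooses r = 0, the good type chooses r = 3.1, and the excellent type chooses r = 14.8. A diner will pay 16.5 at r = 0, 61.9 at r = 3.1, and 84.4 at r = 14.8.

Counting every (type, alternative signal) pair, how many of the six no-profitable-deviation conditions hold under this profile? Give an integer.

4

Excellent (own payoff 84.4 − 3.1×14.8 = 38.52): to r=0 gives 16.5 → no gain ✓; to r=3.1 gives 61.9 − 3.1×3.1 = 52.29 → profitable ✗.
Mediocre (own payoff 16.5): to r=3.1 gives 61.9 − 9.9×3.1 = 31.21 → profitable ✗; to r=14.8 gives 84.4 − 9.9×14.8 = -62.12 → no gain ✓.
Good (own payoff 61.9 − 5.9×3.1 = 43.61): to r=0 gives 16.5 → no gain ✓; to r=14.8 gives 84.4 − 5.9×14.8 = -2.92 → no gain ✓.
4 of the 6 constraints hold; not an equilibrium.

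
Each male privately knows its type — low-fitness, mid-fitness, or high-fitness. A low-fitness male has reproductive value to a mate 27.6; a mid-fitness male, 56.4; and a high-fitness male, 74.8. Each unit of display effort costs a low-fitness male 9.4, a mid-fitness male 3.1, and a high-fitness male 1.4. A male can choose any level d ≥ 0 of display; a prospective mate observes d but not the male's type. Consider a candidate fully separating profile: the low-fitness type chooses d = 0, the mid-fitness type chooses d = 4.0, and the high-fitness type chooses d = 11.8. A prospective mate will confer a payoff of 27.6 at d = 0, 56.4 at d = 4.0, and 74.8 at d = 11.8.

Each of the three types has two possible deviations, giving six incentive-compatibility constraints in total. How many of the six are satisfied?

Low-fitness (own payoff 27.6): to d=4.0 gives 56.4 − 9.4×4.0 = 18.8 → no gain ✓; to d=11.8 gives 74.8 − 9.4×11.8 = -36.12 → no gain ✓.
High-fitness (own payoff 74.8 − 1.4×11.8 = 58.28): to d=0 gives 27.6 → no gain ✓; to d=4.0 gives 56.4 − 1.4×4.0 = 50.8 → no gain ✓.
Mid-fitness (own payoff 56.4 − 3.1×4.0 = 44): to d=0 gives 27.6 → no gain ✓; to d=11.8 gives 74.8 − 3.1×11.8 = 38.22 → no gain ✓.
6 of the 6 constraints hold; this profile is a separating equilibrium.

6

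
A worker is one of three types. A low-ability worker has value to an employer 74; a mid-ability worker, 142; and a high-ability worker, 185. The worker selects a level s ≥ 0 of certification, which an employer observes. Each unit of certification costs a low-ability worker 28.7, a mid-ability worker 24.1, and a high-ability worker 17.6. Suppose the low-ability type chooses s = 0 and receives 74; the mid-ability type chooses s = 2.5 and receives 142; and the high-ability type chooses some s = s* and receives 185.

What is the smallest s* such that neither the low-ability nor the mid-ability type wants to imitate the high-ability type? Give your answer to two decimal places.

4.28

Mid-ability type (on-path payoff 142 − 24.1×2.5 = 81.75) won't mimic when 81.75 ≥ 185 − 24.1·s*, i.e. s* ≥ 4.28.
Low-ability type (on-path payoff 74) won't mimic when 74 ≥ 185 − 28.7·s*, i.e. s* ≥ 3.87.
Both must hold, so s* = max(3.87, 4.28) = 4.28. The mid-ability type's constraint binds.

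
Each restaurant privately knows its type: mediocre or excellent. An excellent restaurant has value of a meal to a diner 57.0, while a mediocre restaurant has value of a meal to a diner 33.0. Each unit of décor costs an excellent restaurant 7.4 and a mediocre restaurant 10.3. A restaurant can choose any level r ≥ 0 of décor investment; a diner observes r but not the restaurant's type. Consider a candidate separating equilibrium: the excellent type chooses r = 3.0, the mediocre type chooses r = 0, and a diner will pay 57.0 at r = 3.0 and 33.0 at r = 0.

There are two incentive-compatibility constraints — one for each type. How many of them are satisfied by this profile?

2

Excellent type: signal → 57.0 − 7.4 × 3.0 = 34.8; deviate to 0 → 33.0. IC holds (34.8 ≥ 33.0).
Mediocre type: stay at 0 → 33.0; mimic → 57.0 − 10.3 × 3.0 = 26.1. IC holds (33.0 ≥ 26.1).
2 of 2 constraints hold, so this is a separating equilibrium.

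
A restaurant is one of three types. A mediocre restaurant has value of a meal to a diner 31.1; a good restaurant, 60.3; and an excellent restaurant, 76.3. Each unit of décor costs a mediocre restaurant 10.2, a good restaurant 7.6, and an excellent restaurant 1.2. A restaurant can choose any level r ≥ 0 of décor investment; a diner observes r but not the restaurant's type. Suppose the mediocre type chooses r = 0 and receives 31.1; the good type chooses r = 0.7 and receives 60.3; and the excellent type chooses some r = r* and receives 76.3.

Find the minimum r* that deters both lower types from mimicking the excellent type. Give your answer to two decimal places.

4.43

Good type (on-path payoff 60.3 − 7.6×0.7 = 54.98) won't mimic when 54.98 ≥ 76.3 − 7.6·r*, i.e. r* ≥ 2.81.
Mediocre type (on-path payoff 31.1) won't mimic when 31.1 ≥ 76.3 − 10.2·r*, i.e. r* ≥ 4.43.
Both must hold, so r* = max(4.43, 2.81) = 4.43. The mediocre type's constraint binds.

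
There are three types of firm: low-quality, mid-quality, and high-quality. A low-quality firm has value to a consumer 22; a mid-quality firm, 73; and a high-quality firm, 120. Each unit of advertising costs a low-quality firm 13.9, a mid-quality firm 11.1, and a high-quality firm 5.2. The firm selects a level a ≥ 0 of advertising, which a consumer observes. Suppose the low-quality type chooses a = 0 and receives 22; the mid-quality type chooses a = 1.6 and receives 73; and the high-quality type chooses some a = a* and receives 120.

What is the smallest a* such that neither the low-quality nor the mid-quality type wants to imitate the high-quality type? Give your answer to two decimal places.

7.05

Low-quality type (on-path payoff 22) won't mimic when 22 ≥ 120 − 13.9·a*, i.e. a* ≥ 7.05.
Mid-quality type (on-path payoff 73 − 11.1×1.6 = 55.24) won't mimic when 55.24 ≥ 120 − 11.1·a*, i.e. a* ≥ 5.83.
Both must hold, so a* = max(7.05, 5.83) = 7.05. The low-quality type's constraint binds.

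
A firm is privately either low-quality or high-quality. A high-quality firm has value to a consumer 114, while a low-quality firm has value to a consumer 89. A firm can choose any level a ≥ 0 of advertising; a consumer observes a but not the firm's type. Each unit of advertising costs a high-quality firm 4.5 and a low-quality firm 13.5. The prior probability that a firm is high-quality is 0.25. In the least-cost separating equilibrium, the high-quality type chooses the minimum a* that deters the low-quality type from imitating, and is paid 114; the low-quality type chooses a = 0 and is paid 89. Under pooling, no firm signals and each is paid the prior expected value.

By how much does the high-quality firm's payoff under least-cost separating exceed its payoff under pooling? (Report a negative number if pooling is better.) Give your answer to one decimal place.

10.4

Least-cost separating signal: a* solves 89 = 114 − 13.5·a*, so a* = (114 − 89)/13.5 ≈ 1.8519.
High-quality type's separating payoff: 114 − 4.5 × a* = 114 − 4.5 × (114 − 89)/13.5 = 114 − 112.5/13.5 ≈ 105.667.
Pooling payoff: 0.25 × 114 + 0.75 × 89 = 95.25.
Difference: 105.667 − 95.25 = 10.417, i.e. 10.4 to one decimal place.
The high-quality type prefers to separate.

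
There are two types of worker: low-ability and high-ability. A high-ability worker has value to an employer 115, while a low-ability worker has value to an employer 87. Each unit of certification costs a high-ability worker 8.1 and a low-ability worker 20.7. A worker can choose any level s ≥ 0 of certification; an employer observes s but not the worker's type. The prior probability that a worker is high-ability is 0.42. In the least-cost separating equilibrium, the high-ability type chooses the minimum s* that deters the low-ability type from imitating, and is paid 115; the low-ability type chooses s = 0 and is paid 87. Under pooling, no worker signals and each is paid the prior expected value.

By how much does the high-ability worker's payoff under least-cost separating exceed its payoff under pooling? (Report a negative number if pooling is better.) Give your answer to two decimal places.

Least-cost separating signal: s* solves 87 = 115 − 20.7·s*, so s* = (115 − 87)/20.7 ≈ 1.3527.
High-ability type's separating payoff: 115 − 8.1 × s* = 115 − 8.1 × (115 − 87)/20.7 = 115 − 226.8/20.7 ≈ 104.0435.
Pooling payoff: 0.42 × 115 + 0.58 × 87 = 98.76.
Difference: 104.0435 − 98.76 = 5.2835, i.e. 5.28 to two decimal places.
The high-ability type prefers to separate.

5.28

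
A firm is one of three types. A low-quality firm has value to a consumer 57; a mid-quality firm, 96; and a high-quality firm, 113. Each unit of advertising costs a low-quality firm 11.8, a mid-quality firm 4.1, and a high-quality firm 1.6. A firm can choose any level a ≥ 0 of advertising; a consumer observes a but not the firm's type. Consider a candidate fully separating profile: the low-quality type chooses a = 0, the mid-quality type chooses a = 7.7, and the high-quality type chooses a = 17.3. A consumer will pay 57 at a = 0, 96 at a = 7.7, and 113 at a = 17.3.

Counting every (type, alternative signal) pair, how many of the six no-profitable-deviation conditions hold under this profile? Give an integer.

Mid-quality (own payoff 96 − 4.1×7.7 = 64.43): to a=0 gives 57 → no gain ✓; to a=17.3 gives 113 − 4.1×17.3 = 42.07 → no gain ✓.
High-quality (own payoff 113 − 1.6×17.3 = 85.32): to a=0 gives 57 → no gain ✓; to a=7.7 gives 96 − 1.6×7.7 = 83.68 → no gain ✓.
Low-quality (own payoff 57): to a=7.7 gives 96 − 11.8×7.7 = 5.14 → no gain ✓; to a=17.3 gives 113 − 11.8×17.3 = -91.14 → no gain ✓.
6 of the 6 constraints hold; this profile is a separating equilibrium.

6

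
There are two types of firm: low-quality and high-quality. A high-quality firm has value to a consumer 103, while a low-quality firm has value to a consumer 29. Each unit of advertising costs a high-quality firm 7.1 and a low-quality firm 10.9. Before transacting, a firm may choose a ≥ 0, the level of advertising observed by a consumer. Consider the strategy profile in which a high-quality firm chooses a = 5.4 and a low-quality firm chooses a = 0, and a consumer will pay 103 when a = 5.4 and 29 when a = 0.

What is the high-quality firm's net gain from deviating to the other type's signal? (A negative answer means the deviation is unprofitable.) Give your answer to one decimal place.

-35.7

Playing a = 5.4 the high-quality firm receives 103 − 7.1 × 5.4 = 64.66.
Deviating to a = 0 yields 29 instead.
Gain from deviating: 29 − 64.66 = -35.66, i.e. -35.7 to one decimal place.
The gain is negative, so the high-quality type's incentive-compatibility constraint is satisfied.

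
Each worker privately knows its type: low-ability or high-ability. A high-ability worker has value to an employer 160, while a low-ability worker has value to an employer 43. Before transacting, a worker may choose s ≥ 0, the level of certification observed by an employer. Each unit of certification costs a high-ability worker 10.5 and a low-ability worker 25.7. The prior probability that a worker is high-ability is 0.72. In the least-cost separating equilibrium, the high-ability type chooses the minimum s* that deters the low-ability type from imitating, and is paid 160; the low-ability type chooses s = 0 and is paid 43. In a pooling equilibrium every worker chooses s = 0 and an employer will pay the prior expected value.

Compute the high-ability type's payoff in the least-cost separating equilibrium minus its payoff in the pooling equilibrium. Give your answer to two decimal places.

-15.04

Least-cost separating signal: s* solves 43 = 160 − 25.7·s*, so s* = (160 − 43)/25.7 ≈ 4.5525.
High-ability type's separating payoff: 160 − 10.5 × s* = 160 − 10.5 × (160 − 43)/25.7 = 160 − 1228.5/25.7 ≈ 112.1984.
Pooling payoff: 0.72 × 160 + 0.28 × 43 = 127.24.
Difference: 112.1984 − 127.24 = -15.0416, i.e. -15.04 to two decimal places.
The high-ability type would prefer the pooling outcome.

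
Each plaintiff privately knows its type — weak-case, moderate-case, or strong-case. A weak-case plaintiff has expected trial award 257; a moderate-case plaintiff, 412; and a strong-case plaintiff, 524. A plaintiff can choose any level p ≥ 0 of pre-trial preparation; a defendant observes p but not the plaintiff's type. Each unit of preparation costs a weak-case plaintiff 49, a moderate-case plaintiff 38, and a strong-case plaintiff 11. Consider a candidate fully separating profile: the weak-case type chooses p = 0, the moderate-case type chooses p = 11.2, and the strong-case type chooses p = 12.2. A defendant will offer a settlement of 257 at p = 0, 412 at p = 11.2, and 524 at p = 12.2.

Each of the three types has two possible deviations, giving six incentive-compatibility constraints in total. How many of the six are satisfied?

Strong-case (own payoff 524 − 11×12.2 = 389.8): to p=0 gives 257 → no gain ✓; to p=11.2 gives 412 − 11×11.2 = 288.8 → no gain ✓.
Moderate-case (own payoff 412 − 38×11.2 = -13.6): to p=0 gives 257 → profitable ✗; to p=12.2 gives 524 − 38×12.2 = 60.4 → profitable ✗.
Weak-case (own payoff 257): to p=11.2 gives 412 − 49×11.2 = -136.8 → no gain ✓; to p=12.2 gives 524 − 49×12.2 = -73.8 → no gain ✓.
4 of the 6 constraints hold; not an equilibrium.

4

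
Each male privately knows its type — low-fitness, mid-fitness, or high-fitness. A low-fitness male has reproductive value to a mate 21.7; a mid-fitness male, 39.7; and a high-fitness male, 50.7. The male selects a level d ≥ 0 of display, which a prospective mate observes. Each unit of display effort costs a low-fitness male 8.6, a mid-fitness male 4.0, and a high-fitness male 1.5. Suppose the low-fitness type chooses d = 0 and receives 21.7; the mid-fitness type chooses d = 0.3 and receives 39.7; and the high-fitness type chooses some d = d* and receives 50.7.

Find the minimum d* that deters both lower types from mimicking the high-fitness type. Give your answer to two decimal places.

3.37

Low-fitness type (on-path payoff 21.7) won't mimic when 21.7 ≥ 50.7 − 8.6·d*, i.e. d* ≥ 3.37.
Mid-fitness type (on-path payoff 39.7 − 4.0×0.3 = 38.5) won't mimic when 38.5 ≥ 50.7 − 4.0·d*, i.e. d* ≥ 3.05.
Both must hold, so d* = max(3.37, 3.05) = 3.37. The low-fitness type's constraint binds.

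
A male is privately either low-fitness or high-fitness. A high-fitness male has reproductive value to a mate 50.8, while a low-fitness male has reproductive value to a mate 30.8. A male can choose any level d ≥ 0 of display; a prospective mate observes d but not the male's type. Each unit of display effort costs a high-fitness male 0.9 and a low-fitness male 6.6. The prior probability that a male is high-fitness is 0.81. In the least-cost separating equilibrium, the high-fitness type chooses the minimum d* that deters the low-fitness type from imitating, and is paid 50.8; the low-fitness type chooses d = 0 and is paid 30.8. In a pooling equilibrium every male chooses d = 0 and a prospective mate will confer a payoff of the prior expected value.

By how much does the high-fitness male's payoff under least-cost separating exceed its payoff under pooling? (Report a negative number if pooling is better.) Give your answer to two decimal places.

1.07

Least-cost separating signal: d* solves 30.8 = 50.8 − 6.6·d*, so d* = (50.8 − 30.8)/6.6 ≈ 3.0303.
High-fitness type's separating payoff: 50.8 − 0.9 × d* = 50.8 − 0.9 × (50.8 − 30.8)/6.6 = 50.8 − 18/6.6 ≈ 48.0727.
Pooling payoff: 0.81 × 50.8 + 0.19 × 30.8 = 47.
Difference: 48.0727 − 47 = 1.0727, i.e. 1.07 to two decimal places.
The high-fitness type prefers to separate.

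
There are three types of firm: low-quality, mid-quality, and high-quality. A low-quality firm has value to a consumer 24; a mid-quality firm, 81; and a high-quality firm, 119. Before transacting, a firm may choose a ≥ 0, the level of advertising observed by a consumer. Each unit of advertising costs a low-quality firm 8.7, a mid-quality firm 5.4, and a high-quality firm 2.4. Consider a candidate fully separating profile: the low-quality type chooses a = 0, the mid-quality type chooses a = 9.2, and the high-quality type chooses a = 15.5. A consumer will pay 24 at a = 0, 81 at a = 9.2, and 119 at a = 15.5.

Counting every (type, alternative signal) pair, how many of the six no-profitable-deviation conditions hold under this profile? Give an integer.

High-quality (own payoff 119 − 2.4×15.5 = 81.8): to a=0 gives 24 → no gain ✓; to a=9.2 gives 81 − 2.4×9.2 = 58.92 → no gain ✓.
Mid-quality (own payoff 81 − 5.4×9.2 = 31.32): to a=0 gives 24 → no gain ✓; to a=15.5 gives 119 − 5.4×15.5 = 35.3 → profitable ✗.
Low-quality (own payoff 24): to a=9.2 gives 81 − 8.7×9.2 = 0.96 → no gain ✓; to a=15.5 gives 119 − 8.7×15.5 = -15.85 → no gain ✓.
5 of the 6 constraints hold; not an equilibrium.

5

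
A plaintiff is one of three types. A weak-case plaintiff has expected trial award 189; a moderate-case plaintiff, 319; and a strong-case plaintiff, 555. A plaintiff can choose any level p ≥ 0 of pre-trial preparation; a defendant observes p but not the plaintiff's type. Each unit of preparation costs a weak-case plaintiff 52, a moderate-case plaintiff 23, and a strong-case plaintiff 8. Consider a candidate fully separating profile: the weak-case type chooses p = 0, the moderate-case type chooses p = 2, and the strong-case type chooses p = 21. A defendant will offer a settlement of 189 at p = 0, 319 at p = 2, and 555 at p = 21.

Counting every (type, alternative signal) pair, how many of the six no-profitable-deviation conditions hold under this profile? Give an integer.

5

Weak-case (own payoff 189): to p=2 gives 319 − 52×2 = 215 → profitable ✗; to p=21 gives 555 − 52×21 = -537 → no gain ✓.
Moderate-case (own payoff 319 − 23×2 = 273): to p=0 gives 189 → no gain ✓; to p=21 gives 555 − 23×21 = 72 → no gain ✓.
Strong-case (own payoff 555 − 8×21 = 387): to p=0 gives 189 → no gain ✓; to p=2 gives 319 − 8×2 = 303 → no gain ✓.
5 of the 6 constraints hold; not an equilibrium.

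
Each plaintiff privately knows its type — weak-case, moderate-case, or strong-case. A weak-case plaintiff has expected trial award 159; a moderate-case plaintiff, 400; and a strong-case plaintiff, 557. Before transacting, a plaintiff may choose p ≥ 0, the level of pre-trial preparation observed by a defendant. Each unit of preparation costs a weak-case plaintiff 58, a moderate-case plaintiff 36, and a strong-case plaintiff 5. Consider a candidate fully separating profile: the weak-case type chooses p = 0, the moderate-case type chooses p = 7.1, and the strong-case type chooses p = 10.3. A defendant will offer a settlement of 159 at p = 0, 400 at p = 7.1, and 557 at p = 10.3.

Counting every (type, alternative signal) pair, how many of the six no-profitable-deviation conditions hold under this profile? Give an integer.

4

Moderate-case (own payoff 400 − 36×7.1 = 144.4): to p=0 gives 159 → profitable ✗; to p=10.3 gives 557 − 36×10.3 = 186.2 → profitable ✗.
Strong-case (own payoff 557 − 5×10.3 = 505.5): to p=0 gives 159 → no gain ✓; to p=7.1 gives 400 − 5×7.1 = 364.5 → no gain ✓.
Weak-case (own payoff 159): to p=7.1 gives 400 − 58×7.1 = -11.8 → no gain ✓; to p=10.3 gives 557 − 58×10.3 = -40.4 → no gain ✓.
4 of the 6 constraints hold; not an equilibrium.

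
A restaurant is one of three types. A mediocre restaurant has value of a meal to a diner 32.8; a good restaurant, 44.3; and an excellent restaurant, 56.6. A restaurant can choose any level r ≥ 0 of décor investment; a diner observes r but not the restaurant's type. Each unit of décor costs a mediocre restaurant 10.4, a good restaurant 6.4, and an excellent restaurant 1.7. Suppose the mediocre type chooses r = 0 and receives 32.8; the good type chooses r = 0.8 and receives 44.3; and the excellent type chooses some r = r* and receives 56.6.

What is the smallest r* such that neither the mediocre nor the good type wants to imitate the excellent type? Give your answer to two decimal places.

2.72

Mediocre type (on-path payoff 32.8) won't mimic when 32.8 ≥ 56.6 − 10.4·r*, i.e. r* ≥ 2.29.
Good type (on-path payoff 44.3 − 6.4×0.8 = 39.18) won't mimic when 39.18 ≥ 56.6 − 6.4·r*, i.e. r* ≥ 2.72.
Both must hold, so r* = max(2.29, 2.72) = 2.72. The good type's constraint binds.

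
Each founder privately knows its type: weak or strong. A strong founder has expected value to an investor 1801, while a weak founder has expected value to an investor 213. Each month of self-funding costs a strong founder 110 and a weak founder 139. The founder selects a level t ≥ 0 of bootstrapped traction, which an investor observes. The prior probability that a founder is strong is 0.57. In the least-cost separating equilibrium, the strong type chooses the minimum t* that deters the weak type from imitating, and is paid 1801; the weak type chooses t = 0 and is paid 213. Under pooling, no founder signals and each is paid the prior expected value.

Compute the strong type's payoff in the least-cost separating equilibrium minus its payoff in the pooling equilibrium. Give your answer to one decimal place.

Least-cost separating signal: t* solves 213 = 1801 − 139·t*, so t* = (1801 − 213)/139 ≈ 11.4245.
Strong type's separating payoff: 1801 − 110 × t* = 1801 − 110 × (1801 − 213)/139 = 1801 − 174680/139 ≈ 544.309.
Pooling payoff: 0.57 × 1801 + 0.43 × 213 = 1118.16.
Difference: 544.309 − 1118.16 = -573.851, i.e. -573.9 to one decimal place.
The strong type would prefer the pooling outcome.

-573.9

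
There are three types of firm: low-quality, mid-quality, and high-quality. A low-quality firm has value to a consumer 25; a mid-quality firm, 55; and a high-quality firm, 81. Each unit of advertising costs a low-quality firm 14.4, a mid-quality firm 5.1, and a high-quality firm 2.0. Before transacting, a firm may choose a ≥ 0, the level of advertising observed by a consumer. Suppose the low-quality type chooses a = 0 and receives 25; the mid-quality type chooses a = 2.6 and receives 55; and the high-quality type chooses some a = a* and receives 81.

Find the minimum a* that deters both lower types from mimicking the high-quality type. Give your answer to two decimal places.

7.70

Low-quality type (on-path payoff 25) won't mimic when 25 ≥ 81 − 14.4·a*, i.e. a* ≥ 3.89.
Mid-quality type (on-path payoff 55 − 5.1×2.6 = 41.74) won't mimic when 41.74 ≥ 81 − 5.1·a*, i.e. a* ≥ 7.70.
Both must hold, so a* = max(3.89, 7.70) = 7.70. The mid-quality type's constraint binds.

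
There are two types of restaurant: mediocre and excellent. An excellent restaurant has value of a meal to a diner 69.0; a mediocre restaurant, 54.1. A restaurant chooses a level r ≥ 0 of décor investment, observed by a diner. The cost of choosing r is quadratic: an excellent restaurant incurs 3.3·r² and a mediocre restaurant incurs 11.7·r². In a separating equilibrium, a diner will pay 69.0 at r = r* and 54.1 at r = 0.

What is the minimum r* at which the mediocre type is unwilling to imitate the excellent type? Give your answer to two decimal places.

The mediocre type at r = 0 receives 54.1; imitating at r* yields 69.0 − 11.7·r*².
Indifference: 54.1 = 69.0 − 11.7·r*², so r*² = (69.0 − 54.1) / 11.7 ≈ 1.2735.
r* = √1.2735 ≈ 1.13.

1.13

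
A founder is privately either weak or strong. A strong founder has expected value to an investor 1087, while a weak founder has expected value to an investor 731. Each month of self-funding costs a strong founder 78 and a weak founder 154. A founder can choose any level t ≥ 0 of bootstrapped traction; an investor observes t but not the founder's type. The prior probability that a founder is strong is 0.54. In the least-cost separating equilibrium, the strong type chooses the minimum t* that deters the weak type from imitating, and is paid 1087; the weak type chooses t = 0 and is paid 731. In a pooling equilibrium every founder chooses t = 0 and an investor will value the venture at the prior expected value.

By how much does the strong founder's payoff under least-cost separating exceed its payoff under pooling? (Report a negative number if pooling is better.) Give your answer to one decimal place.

Least-cost separating signal: t* solves 731 = 1087 − 154·t*, so t* = (1087 − 731)/154 ≈ 2.3117.
Strong type's separating payoff: 1087 − 78 × t* = 1087 − 78 × (1087 − 731)/154 = 1087 − 27768/154 ≈ 906.688.
Pooling payoff: 0.54 × 1087 + 0.46 × 731 = 923.24.
Difference: 906.688 − 923.24 = -16.552, i.e. -16.6 to one decimal place.
The strong type would prefer the pooling outcome.

-16.6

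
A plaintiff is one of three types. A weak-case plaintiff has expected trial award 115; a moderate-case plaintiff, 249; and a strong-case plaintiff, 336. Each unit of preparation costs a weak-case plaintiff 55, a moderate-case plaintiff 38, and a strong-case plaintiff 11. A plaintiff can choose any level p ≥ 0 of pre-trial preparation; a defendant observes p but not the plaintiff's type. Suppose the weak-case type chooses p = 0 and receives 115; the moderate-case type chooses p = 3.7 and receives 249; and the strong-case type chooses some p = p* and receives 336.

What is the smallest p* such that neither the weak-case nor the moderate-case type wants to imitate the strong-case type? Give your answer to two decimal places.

Weak-case type (on-path payoff 115) won't mimic when 115 ≥ 336 − 55·p*, i.e. p* ≥ 4.02.
Moderate-case type (on-path payoff 249 − 38×3.7 = 108.4) won't mimic when 108.4 ≥ 336 − 38·p*, i.e. p* ≥ 5.99.
Both must hold, so p* = max(4.02, 5.99) = 5.99. The moderate-case type's constraint binds.

5.99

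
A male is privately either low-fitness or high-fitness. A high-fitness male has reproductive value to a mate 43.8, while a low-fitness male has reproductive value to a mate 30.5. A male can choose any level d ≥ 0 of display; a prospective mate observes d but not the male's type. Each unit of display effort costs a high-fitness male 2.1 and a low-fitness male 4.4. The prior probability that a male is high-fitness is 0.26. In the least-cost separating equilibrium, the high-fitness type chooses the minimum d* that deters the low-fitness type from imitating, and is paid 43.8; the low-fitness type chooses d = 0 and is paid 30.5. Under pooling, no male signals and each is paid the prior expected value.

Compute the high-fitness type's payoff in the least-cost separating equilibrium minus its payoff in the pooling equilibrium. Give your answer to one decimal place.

Least-cost separating signal: d* solves 30.5 = 43.8 − 4.4·d*, so d* = (43.8 − 30.5)/4.4 ≈ 3.0227.
High-fitness type's separating payoff: 43.8 − 2.1 × d* = 43.8 − 2.1 × (43.8 − 30.5)/4.4 = 43.8 − 27.93/4.4 ≈ 37.452.
Pooling payoff: 0.26 × 43.8 + 0.74 × 30.5 = 33.958.
Difference: 37.452 − 33.958 = 3.494, i.e. 3.5 to one decimal place.
The high-fitness type prefers to separate.

3.5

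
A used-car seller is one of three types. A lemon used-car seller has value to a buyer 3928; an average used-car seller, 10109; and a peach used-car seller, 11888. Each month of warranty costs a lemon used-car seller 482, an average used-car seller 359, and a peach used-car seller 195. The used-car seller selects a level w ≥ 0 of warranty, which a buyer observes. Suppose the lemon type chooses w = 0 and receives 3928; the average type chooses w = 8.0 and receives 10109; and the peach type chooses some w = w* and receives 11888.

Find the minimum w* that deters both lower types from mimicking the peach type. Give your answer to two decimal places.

16.51

Average type (on-path payoff 10109 − 359×8.0 = 7237) won't mimic when 7237 ≥ 11888 − 359·w*, i.e. w* ≥ 12.96.
Lemon type (on-path payoff 3928) won't mimic when 3928 ≥ 11888 − 482·w*, i.e. w* ≥ 16.51.
Both must hold, so w* = max(16.51, 12.96) = 16.51. The lemon type's constraint binds.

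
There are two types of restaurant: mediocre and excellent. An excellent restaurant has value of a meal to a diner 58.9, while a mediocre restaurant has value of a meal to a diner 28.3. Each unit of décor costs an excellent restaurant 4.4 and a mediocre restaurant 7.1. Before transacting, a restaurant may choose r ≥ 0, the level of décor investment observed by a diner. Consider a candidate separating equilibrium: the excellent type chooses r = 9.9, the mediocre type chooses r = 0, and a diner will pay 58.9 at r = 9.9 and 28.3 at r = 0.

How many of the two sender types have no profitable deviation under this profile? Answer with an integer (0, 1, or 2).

Excellent type: signal → 58.9 − 4.4 × 9.9 = 15.34; deviate to 0 → 28.3. IC fails (15.34 < 28.3).
Mediocre type: stay at 0 → 28.3; mimic → 58.9 − 7.1 × 9.9 = -11.39. IC holds (28.3 ≥ -11.39).
1 of 2 constraints hold, so this profile is not an equilibrium.

1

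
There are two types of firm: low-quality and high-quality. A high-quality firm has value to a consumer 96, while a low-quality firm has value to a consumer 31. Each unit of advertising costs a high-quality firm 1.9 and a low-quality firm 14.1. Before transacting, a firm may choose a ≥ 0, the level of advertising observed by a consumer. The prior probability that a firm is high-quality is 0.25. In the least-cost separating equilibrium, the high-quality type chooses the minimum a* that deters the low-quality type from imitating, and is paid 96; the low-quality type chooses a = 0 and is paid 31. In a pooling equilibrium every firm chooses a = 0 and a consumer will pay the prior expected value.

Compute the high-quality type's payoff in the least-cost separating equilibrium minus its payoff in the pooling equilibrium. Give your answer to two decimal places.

39.99

Least-cost separating signal: a* solves 31 = 96 − 14.1·a*, so a* = (96 − 31)/14.1 ≈ 4.6099.
High-quality type's separating payoff: 96 − 1.9 × a* = 96 − 1.9 × (96 − 31)/14.1 = 96 − 123.5/14.1 ≈ 87.2411.
Pooling payoff: 0.25 × 96 + 0.75 × 31 = 47.25.
Difference: 87.2411 − 47.25 = 39.9911, i.e. 39.99 to two decimal places.
The high-quality type prefers to separate.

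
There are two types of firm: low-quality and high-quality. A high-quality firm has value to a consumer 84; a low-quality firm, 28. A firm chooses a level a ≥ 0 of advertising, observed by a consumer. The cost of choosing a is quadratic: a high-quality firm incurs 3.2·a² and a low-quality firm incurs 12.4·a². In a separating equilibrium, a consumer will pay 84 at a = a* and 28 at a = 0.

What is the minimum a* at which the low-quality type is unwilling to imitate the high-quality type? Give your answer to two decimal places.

The low-quality type at a = 0 receives 28; imitating at a* yields 84 − 12.4·a*².
Indifference: 28 = 84 − 12.4·a*², so a*² = (84 − 28) / 12.4 ≈ 4.5161.
a* = √4.5161 ≈ 2.13.

2.13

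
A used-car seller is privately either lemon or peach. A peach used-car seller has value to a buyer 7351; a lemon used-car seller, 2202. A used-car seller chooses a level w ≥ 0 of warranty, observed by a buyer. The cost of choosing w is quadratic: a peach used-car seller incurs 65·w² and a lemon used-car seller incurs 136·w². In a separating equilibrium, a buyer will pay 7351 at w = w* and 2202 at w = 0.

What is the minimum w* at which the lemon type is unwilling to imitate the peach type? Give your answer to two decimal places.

The lemon type at w = 0 receives 2202; imitating at w* yields 7351 − 136·w*².
Indifference: 2202 = 7351 − 136·w*², so w*² = (7351 − 2202) / 136 ≈ 37.8603.
w* = √37.8603 ≈ 6.15.

6.15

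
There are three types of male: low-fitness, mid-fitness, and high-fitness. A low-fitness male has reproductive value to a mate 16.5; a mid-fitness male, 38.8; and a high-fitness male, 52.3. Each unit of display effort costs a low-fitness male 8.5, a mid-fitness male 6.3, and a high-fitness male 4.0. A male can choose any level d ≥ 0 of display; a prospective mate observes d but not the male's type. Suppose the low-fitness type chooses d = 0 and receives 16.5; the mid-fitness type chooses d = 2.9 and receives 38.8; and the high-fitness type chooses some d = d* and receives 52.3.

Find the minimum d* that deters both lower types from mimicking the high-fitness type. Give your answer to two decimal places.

Mid-fitness type (on-path payoff 38.8 − 6.3×2.9 = 20.53) won't mimic when 20.53 ≥ 52.3 − 6.3·d*, i.e. d* ≥ 5.04.
Low-fitness type (on-path payoff 16.5) won't mimic when 16.5 ≥ 52.3 − 8.5·d*, i.e. d* ≥ 4.21.
Both must hold, so d* = max(4.21, 5.04) = 5.04. The mid-fitness type's constraint binds.

5.04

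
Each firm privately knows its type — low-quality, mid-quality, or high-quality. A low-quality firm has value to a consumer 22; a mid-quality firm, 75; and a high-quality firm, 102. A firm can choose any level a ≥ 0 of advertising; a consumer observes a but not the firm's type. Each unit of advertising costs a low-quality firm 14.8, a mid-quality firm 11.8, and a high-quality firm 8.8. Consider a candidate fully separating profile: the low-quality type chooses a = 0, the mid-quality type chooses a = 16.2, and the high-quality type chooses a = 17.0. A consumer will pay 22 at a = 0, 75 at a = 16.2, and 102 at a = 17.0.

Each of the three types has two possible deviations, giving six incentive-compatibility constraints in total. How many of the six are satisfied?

Low-quality (own payoff 22): to a=16.2 gives 75 − 14.8×16.2 = -164.76 → no gain ✓; to a=17.0 gives 102 − 14.8×17.0 = -149.6 → no gain ✓.
High-quality (own payoff 102 − 8.8×17.0 = -47.6): to a=0 gives 22 → profitable ✗; to a=16.2 gives 75 − 8.8×16.2 = -67.56 → no gain ✓.
Mid-quality (own payoff 75 − 11.8×16.2 = -116.16): to a=0 gives 22 → profitable ✗; to a=17.0 gives 102 − 11.8×17.0 = -98.6 → profitable ✗.
3 of the 6 constraints hold; not an equilibrium.

3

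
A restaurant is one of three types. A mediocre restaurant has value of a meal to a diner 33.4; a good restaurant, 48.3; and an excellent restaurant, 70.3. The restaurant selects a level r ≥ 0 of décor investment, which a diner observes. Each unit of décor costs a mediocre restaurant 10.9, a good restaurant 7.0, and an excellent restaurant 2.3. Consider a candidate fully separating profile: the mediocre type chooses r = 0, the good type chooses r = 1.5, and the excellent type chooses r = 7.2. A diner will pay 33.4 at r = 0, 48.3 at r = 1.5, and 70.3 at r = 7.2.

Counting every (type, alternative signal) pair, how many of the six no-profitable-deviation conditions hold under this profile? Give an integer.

Mediocre (own payoff 33.4): to r=1.5 gives 48.3 − 10.9×1.5 = 31.95 → no gain ✓; to r=7.2 gives 70.3 − 10.9×7.2 = -8.18 → no gain ✓.
Good (own payoff 48.3 − 7.0×1.5 = 37.8): to r=0 gives 33.4 → no gain ✓; to r=7.2 gives 70.3 − 7.0×7.2 = 19.9 → no gain ✓.
Excellent (own payoff 70.3 − 2.3×7.2 = 53.74): to r=0 gives 33.4 → no gain ✓; to r=1.5 gives 48.3 − 2.3×1.5 = 44.85 → no gain ✓.
6 of the 6 constraints hold; this profile is a separating equilibrium.

6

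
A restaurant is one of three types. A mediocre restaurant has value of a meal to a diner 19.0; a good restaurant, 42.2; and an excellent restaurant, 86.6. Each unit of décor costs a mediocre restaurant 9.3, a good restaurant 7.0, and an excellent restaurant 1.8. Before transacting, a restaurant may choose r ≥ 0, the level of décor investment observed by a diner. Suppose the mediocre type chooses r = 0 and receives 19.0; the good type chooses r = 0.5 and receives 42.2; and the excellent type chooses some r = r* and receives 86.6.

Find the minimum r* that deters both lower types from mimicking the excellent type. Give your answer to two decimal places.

Good type (on-path payoff 42.2 − 7.0×0.5 = 38.7) won't mimic when 38.7 ≥ 86.6 − 7.0·r*, i.e. r* ≥ 6.84.
Mediocre type (on-path payoff 19.0) won't mimic when 19.0 ≥ 86.6 − 9.3·r*, i.e. r* ≥ 7.27.
Both must hold, so r* = max(7.27, 6.84) = 7.27. The mediocre type's constraint binds.

7.27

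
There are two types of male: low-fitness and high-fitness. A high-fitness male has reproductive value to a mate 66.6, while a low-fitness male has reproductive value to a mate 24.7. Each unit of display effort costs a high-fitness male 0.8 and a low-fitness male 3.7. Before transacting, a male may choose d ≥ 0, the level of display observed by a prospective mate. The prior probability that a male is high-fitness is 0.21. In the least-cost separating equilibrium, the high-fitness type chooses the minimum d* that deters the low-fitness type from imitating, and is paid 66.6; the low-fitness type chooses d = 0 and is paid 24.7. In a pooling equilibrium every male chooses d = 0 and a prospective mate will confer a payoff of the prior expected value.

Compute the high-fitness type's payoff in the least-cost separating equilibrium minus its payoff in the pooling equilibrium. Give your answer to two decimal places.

Least-cost separating signal: d* solves 24.7 = 66.6 − 3.7·d*, so d* = (66.6 − 24.7)/3.7 ≈ 11.3243.
High-fitness type's separating payoff: 66.6 − 0.8 × d* = 66.6 − 0.8 × (66.6 − 24.7)/3.7 = 66.6 − 33.52/3.7 ≈ 57.5405.
Pooling payoff: 0.21 × 66.6 + 0.79 × 24.7 = 33.499.
Difference: 57.5405 − 33.499 = 24.0415, i.e. 24.04 to two decimal places.
The high-fitness type prefers to separate.

24.04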